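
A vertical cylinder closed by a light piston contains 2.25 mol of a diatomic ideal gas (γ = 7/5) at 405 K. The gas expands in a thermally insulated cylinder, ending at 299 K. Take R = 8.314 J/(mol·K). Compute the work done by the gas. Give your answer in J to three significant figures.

Adiabatic ⇒ Q = 0, so W_by = −ΔU = nCᵥ(T₁ − T₂).
Cᵥ = 5R/2 = 20.79 J/(mol·K).
W = (2.25)(20.79)(405 − 299) = 4957 J.

W ≈ 4960 J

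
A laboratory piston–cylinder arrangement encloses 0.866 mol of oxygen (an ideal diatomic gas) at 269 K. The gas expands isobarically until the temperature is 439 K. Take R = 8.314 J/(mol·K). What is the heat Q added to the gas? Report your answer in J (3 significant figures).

Q ≈ 4280 J

Isobaric: W = nRΔT = (0.866)(8.314)(170) = 1224 J.
ΔU = nCᵥΔT with Cᵥ = 5R/2: ΔU = (0.866)(20.79)(170) = 3060 J.
Q = ΔU + W = 3060 + 1224 = 4284 J.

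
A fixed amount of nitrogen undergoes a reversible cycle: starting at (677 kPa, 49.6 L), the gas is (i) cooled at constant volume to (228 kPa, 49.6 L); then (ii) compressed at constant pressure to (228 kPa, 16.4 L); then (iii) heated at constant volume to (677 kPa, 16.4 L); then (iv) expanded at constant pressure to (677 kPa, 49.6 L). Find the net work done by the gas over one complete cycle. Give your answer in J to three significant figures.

W_net ≈ 14900 J

Constant-volume legs do no work.
W(ii) = (228)(16.4 − 49.6) = -7570 J; W(iv) = (677)(49.6 − 16.4) = 22476 J.
W_net = -7570 + 22476 = 14907 J (the clockwise enclosed area).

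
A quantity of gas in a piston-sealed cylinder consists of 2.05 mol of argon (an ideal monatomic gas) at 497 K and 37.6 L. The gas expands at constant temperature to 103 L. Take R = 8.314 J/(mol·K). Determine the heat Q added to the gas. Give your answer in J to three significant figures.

Q ≈ 8540 J

Isothermal ⇒ ΔU = 0, so Q = W = nRT ln(V₂/V₁).
Q = (2.05)(8.314)(497) ln(103/37.6) = 8471 × 1.008 = 8536 J.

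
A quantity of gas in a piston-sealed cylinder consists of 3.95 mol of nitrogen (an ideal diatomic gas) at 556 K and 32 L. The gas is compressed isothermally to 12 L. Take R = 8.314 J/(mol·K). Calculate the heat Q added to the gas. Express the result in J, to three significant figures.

Q ≈ -17900 J

Isothermal ⇒ ΔU = 0, so Q = W = nRT ln(V₂/V₁).
Q = (3.95)(8.314)(556) ln(12/32) = 18259 × -0.9808 = -17909 J.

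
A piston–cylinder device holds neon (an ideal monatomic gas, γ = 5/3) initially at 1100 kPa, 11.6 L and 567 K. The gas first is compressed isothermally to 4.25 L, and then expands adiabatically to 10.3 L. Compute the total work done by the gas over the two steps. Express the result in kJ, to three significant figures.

Step 1 (isothermal): W = P₁V₁ ln(V₂/V₁) = (12760) ln(4.25/11.6) = -12812 J.
After step 1: P = 3002 kPa, V = 4.25 L, T = 567 K.
Step 2 (adiabatic): W = (P₁V₁ − P₂V₂)/(γ−1) = (12760 − 7072)/0.667 = 8532 J.
W_total = -12812 + 8532 = -4280 J.

W_total ≈ -4.28 kJ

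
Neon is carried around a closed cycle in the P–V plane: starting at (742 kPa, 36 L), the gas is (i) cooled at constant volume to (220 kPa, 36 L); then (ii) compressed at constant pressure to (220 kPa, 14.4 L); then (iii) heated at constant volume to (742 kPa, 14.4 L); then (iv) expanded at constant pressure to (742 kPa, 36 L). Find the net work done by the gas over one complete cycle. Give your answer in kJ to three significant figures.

W_net ≈ 11.3 kJ

Constant-volume legs do no work.
W(ii) = (220)(14.4 − 36) = -4752 J; W(iv) = (742)(36 − 14.4) = 16027 J.
W_net = -4752 + 16027 = 11275 J (the clockwise enclosed area).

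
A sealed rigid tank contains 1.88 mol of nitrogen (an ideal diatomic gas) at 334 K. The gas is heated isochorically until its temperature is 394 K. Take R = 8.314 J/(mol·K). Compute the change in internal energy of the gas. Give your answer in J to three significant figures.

Constant volume ⇒ W = 0, so Q = ΔU = nCᵥΔT with Cᵥ = 5R/2 = 20.79 J/(mol·K).
ΔU = (1.88)(20.79)(394 − 334) = 2345 J.

ΔU ≈ 2340 J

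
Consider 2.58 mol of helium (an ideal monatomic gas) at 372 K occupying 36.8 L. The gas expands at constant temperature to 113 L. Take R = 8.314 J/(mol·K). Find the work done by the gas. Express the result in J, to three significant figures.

W ≈ 8950 J

Isothermal: W = nRT ln(V₂/V₁).
W = (2.58)(8.314)(372) × ln(113/36.8)
  = 7979 × 1.122
W_by_gas = 8952 J.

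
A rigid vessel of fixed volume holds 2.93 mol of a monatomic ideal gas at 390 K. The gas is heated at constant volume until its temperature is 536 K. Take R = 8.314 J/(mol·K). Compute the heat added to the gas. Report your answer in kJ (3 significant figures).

Constant volume ⇒ W = 0, so Q = ΔU = nCᵥΔT with Cᵥ = 3R/2 = 12.47 J/(mol·K).
ΔU = (2.93)(12.47)(536 − 390) = 5335 J.

Q ≈ 5.33 kJ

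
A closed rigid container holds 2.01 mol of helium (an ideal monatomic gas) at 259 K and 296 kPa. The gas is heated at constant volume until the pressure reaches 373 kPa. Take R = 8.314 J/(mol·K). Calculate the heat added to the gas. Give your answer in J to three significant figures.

Q ≈ 1690 J

Constant volume ⇒ W = 0, so Q = ΔU = nCᵥΔT with Cᵥ = 3R/2 = 12.47 J/(mol·K).
At constant V, T₂/T₁ = P₂/P₁ ⇒ ΔT = T₁(P₂/P₁ − 1) = 259·(373/296 − 1) = 67.37 K.
ΔU = (2.01)(12.47)(67.37) = 1689 J.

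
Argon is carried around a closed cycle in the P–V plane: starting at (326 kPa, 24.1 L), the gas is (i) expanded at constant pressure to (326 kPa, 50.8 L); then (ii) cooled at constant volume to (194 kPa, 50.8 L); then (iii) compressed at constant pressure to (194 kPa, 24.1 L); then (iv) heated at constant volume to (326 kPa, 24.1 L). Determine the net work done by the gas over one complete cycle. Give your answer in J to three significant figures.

W_net ≈ 3520 J

Constant-volume legs do no work.
W(i) = (326)(50.8 − 24.1) = 8704 J; W(iii) = (194)(24.1 − 50.8) = -5180 J.
W_net = 8704 − 5180 = 3524 J (the clockwise enclosed area).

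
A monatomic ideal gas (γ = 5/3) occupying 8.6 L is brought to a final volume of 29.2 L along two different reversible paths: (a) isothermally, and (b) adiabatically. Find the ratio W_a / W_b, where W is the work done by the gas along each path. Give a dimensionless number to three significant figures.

W_a / W_b ≈ 1.46

Path (a) isothermal: W = P₁V₁ ln(V₂/V₁) → W_a/(P₁V₁) = 1.222.
Path (b) adiabatic: W = P₁V₁(1 − (V₁/V₂)^(γ−1))/(γ−1) → W_b/(P₁V₁) = 0.836.
W_a / W_b = 1.222 / 0.836 = 1.462.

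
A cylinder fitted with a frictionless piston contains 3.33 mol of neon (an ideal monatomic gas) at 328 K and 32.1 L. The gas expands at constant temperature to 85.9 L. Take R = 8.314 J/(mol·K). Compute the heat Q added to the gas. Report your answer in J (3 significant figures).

Q ≈ 8940 J

Isothermal ⇒ ΔU = 0, so Q = W = nRT ln(V₂/V₁).
Q = (3.33)(8.314)(328) ln(85.9/32.1) = 9081 × 0.9843 = 8939 J.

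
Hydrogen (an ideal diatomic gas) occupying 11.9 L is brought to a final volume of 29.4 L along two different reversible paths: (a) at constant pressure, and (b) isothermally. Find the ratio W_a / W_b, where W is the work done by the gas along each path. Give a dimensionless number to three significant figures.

Path (a) isobaric: W = P₁(V₂ − V₁) → W_a/(P₁V₁) = 1.471.
Path (b) isothermal: W = P₁V₁ ln(V₂/V₁) → W_b/(P₁V₁) = 0.9045.
W_a / W_b = 1.471 / 0.9045 = 1.626.

W_a / W_b ≈ 1.63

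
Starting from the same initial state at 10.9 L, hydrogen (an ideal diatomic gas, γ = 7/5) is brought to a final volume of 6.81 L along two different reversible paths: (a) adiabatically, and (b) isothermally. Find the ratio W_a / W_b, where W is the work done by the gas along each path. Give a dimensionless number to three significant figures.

W_a / W_b ≈ 1.10

Path (a) adiabatic: W = P₁V₁(1 − (V₁/V₂)^(γ−1))/(γ−1) → W_a/(P₁V₁) = -0.5175.
Path (b) isothermal: W = P₁V₁ ln(V₂/V₁) → W_b/(P₁V₁) = -0.4704.
W_a / W_b = -0.5175 / -0.4704 = 1.1.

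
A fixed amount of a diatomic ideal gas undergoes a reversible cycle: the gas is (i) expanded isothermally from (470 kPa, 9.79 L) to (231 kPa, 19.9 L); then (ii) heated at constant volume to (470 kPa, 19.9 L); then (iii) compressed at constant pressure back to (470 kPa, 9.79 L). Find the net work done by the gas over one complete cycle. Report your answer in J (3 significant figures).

W_net ≈ -1490 J

Leg (i): W = PᵢVᵢ ln(V_f/Vᵢ) = (4601) ln(19.9/9.79) = 3264 J.
Leg (ii): W = 0.
Leg (iii): W = PΔV = (470)(9.79 − 19.9) = -4752 J.
W_net = 3264 − 4752 = -1488 J.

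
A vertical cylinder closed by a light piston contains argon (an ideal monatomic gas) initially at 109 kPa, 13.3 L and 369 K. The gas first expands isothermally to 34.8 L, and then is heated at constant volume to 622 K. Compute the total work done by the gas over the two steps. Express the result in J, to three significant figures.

W_total ≈ 1390 J

Step 1 (isothermal): W = P₁V₁ ln(V₂/V₁) = (1450) ln(34.8/13.3) = 1394 J.
Step 2 (isochoric): W = 0 (constant volume).
W_total = 1394 + 0 = 1394 J.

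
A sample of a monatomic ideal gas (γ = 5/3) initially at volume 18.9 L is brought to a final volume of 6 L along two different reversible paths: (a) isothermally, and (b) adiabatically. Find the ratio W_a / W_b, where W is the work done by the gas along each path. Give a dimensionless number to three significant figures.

W_a / W_b ≈ 0.666

Path (a) isothermal: W = P₁V₁ ln(V₂/V₁) → W_a/(P₁V₁) = -1.147.
Path (b) adiabatic: W = P₁V₁(1 − (V₁/V₂)^(γ−1))/(γ−1) → W_b/(P₁V₁) = -1.723.
W_a / W_b = -1.147 / -1.723 = 0.6658.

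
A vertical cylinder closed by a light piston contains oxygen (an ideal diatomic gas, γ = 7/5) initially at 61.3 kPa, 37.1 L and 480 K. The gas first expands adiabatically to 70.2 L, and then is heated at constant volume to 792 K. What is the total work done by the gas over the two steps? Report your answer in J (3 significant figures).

W_total ≈ 1280 J

Step 1 (adiabatic): W = (P₁V₁ − P₂V₂)/(γ−1) = (2274 − 1762)/0.4 = 1280 J.
Step 2 (isochoric): W = 0 (constant volume).
W_total = 1280 + 0 = 1280 J.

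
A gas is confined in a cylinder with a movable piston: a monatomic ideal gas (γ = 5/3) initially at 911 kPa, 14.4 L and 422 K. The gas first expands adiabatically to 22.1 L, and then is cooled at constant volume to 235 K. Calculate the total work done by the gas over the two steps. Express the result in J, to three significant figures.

W_total ≈ 4890 J

Step 1 (adiabatic): W = (P₁V₁ − P₂V₂)/(γ−1) = (13118 − 9860)/0.667 = 4888 J.
Step 2 (isochoric): W = 0 (constant volume).
W_total = 4888 + 0 = 4888 J.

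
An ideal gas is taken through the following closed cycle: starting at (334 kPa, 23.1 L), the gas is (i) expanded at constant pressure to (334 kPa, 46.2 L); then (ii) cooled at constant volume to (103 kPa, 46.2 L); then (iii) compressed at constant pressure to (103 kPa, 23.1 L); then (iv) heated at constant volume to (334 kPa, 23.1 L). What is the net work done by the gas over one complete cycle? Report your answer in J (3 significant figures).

W_net ≈ 5340 J

Constant-volume legs do no work.
W(i) = (334)(46.2 − 23.1) = 7715 J; W(iii) = (103)(23.1 − 46.2) = -2379 J.
W_net = 7715 − 2379 = 5336 J (the clockwise enclosed area).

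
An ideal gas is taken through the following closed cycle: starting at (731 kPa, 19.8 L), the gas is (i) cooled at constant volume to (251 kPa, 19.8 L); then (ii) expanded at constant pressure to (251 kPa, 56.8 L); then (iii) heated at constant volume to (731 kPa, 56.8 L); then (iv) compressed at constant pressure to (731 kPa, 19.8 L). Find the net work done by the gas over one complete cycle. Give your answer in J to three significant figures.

Constant-volume legs do no work.
W(ii) = (251)(56.8 − 19.8) = 9287 J; W(iv) = (731)(19.8 − 56.8) = -27047 J.
W_net = 9287 − 27047 = -17760 J (the counter-clockwise enclosed area).

W_net ≈ -17800 J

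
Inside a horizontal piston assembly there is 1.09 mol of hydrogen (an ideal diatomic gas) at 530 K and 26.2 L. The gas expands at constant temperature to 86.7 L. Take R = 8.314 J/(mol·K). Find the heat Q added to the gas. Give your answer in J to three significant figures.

Q ≈ 5750 J

Isothermal ⇒ ΔU = 0, so Q = W = nRT ln(V₂/V₁).
Q = (1.09)(8.314)(530) ln(86.7/26.2) = 4803 × 1.197 = 5748 J.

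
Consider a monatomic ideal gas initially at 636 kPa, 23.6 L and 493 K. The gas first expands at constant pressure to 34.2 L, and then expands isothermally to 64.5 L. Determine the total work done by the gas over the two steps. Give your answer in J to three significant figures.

Step 1 (isobaric): W = PΔV = (636 kPa)(34.2 − 23.6 L) = 6742 J.
After step 1: P = 636 kPa, V = 34.2 L, T = 714.4 K.
Step 2 (isothermal): W = P₁V₁ ln(V₂/V₁) = (21751) ln(64.5/34.2) = 13800 J.
W_total = 6742 + 13800 = 20541 J.

W_total ≈ 20500 J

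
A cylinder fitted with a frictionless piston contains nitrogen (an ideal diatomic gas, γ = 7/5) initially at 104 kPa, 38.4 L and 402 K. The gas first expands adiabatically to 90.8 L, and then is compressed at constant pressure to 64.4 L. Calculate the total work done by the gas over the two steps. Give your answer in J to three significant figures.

Step 1 (adiabatic): W = (P₁V₁ − P₂V₂)/(γ−1) = (3994 − 2830)/0.4 = 2908 J.
After step 1: P = 31.17 kPa, V = 90.8 L, T = 284.9 K.
Step 2 (isobaric): W = PΔV = (31.17 kPa)(64.4 − 90.8 L) = -823 J.
W_total = 2908 − 823 = 2085 J.

W_total ≈ 2080 J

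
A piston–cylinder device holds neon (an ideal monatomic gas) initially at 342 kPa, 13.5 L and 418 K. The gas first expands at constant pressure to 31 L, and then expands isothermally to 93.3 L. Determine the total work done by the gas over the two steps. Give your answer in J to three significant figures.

Step 1 (isobaric): W = PΔV = (342 kPa)(31 − 13.5 L) = 5985 J.
After step 1: P = 342 kPa, V = 31 L, T = 959.9 K.
Step 2 (isothermal): W = P₁V₁ ln(V₂/V₁) = (10602) ln(93.3/31) = 11682 J.
W_total = 5985 + 11682 = 17667 J.

W_total ≈ 17700 J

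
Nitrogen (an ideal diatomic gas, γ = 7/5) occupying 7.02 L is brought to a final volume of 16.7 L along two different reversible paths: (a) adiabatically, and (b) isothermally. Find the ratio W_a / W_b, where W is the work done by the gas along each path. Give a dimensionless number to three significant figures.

Path (a) adiabatic: W = P₁V₁(1 − (V₁/V₂)^(γ−1))/(γ−1) → W_a/(P₁V₁) = 0.7324.
Path (b) isothermal: W = P₁V₁ ln(V₂/V₁) → W_b/(P₁V₁) = 0.8666.
W_a / W_b = 0.7324 / 0.8666 = 0.8451.

W_a / W_b ≈ 0.845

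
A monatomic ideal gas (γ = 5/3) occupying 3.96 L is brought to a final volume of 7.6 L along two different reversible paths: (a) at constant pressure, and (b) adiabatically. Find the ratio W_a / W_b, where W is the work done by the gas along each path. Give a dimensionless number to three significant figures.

Path (a) isobaric: W = P₁(V₂ − V₁) → W_a/(P₁V₁) = 0.9192.
Path (b) adiabatic: W = P₁V₁(1 − (V₁/V₂)^(γ−1))/(γ−1) → W_b/(P₁V₁) = 0.5287.
W_a / W_b = 0.9192 / 0.5287 = 1.739.

W_a / W_b ≈ 1.74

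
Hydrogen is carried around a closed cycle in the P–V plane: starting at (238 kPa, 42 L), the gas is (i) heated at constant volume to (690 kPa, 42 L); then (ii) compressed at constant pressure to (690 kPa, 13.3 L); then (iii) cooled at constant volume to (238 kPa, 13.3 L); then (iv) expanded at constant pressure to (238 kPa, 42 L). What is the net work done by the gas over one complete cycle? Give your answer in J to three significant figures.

Constant-volume legs do no work.
W(ii) = (690)(13.3 − 42) = -19803 J; W(iv) = (238)(42 − 13.3) = 6831 J.
W_net = -19803 + 6831 = -12972 J (the counter-clockwise enclosed area).

W_net ≈ -13000 J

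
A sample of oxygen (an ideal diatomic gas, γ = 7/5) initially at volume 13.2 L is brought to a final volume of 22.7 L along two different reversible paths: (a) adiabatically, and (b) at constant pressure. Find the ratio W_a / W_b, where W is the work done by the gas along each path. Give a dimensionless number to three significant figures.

Path (a) adiabatic: W = P₁V₁(1 − (V₁/V₂)^(γ−1))/(γ−1) → W_a/(P₁V₁) = 0.4874.
Path (b) isobaric: W = P₁(V₂ − V₁) → W_b/(P₁V₁) = 0.7197.
W_a / W_b = 0.4874 / 0.7197 = 0.6772.

W_a / W_b ≈ 0.677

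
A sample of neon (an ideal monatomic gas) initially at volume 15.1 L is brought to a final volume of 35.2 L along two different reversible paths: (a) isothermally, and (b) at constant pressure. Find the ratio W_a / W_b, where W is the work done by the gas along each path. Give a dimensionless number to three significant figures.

Path (a) isothermal: W = P₁V₁ ln(V₂/V₁) → W_a/(P₁V₁) = 0.8464.
Path (b) isobaric: W = P₁(V₂ − V₁) → W_b/(P₁V₁) = 1.331.
W_a / W_b = 0.8464 / 1.331 = 0.6358.

W_a / W_b ≈ 0.636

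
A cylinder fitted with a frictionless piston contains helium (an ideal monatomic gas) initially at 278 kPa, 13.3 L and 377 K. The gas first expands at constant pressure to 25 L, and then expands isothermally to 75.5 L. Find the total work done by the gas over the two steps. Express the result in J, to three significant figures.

W_total ≈ 10900 J

Step 1 (isobaric): W = PΔV = (278 kPa)(25 − 13.3 L) = 3253 J.
After step 1: P = 278 kPa, V = 25 L, T = 708.6 K.
Step 2 (isothermal): W = P₁V₁ ln(V₂/V₁) = (6950) ln(75.5/25) = 7682 J.
W_total = 3253 + 7682 = 10934 J.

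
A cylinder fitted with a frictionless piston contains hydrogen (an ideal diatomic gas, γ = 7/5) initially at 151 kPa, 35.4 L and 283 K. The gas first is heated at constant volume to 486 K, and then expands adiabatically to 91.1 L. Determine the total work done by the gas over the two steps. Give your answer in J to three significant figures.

Step 1 (isochoric): W = 0 (constant volume).
After step 1: P = 259.3 kPa (V unchanged).
Step 2 (adiabatic): W = (P₁V₁ − P₂V₂)/(γ−1) = (9180 − 6290)/0.4 = 7225 J.
W_total = 0 + 7225 = 7225 J.

W_total ≈ 7230 J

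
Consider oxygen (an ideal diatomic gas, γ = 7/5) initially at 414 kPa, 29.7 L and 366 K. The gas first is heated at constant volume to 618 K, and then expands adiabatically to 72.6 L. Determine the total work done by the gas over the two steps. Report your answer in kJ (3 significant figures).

W_total ≈ 15.6 kJ

Step 1 (isochoric): W = 0 (constant volume).
After step 1: P = 699 kPa (V unchanged).
Step 2 (adiabatic): W = (P₁V₁ − P₂V₂)/(γ−1) = (20762 − 14521)/0.4 = 15602 J.
W_total = 0 + 15602 = 15602 J.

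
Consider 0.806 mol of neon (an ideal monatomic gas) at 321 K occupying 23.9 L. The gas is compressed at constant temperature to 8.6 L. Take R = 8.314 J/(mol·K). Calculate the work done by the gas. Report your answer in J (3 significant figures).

Isothermal: W = nRT ln(V₂/V₁).
W = (0.806)(8.314)(321) × ln(8.6/23.9)
  = 2151 × -1.022
W_by_gas = -2199 J.

W ≈ -2200 J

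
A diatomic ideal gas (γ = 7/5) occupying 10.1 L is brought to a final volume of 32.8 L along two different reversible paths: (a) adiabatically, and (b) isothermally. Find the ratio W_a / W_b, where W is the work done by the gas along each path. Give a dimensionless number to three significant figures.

Path (a) adiabatic: W = P₁V₁(1 − (V₁/V₂)^(γ−1))/(γ−1) → W_a/(P₁V₁) = 0.9393.
Path (b) isothermal: W = P₁V₁ ln(V₂/V₁) → W_b/(P₁V₁) = 1.178.
W_a / W_b = 0.9393 / 1.178 = 0.7974.

W_a / W_b ≈ 0.797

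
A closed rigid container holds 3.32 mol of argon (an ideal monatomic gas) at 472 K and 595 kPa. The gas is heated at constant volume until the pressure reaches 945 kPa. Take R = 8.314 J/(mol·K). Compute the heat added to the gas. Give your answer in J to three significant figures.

Q ≈ 11500 J

Constant volume ⇒ W = 0, so Q = ΔU = nCᵥΔT with Cᵥ = 3R/2 = 12.47 J/(mol·K).
At constant V, T₂/T₁ = P₂/P₁ ⇒ ΔT = T₁(P₂/P₁ − 1) = 472·(945/595 − 1) = 277.6 K.
ΔU = (3.32)(12.47)(277.6) = 11496 J.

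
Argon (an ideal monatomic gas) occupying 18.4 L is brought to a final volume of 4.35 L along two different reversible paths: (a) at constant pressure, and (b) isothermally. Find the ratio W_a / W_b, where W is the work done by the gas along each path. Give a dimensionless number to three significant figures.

W_a / W_b ≈ 0.529

Path (a) isobaric: W = P₁(V₂ − V₁) → W_a/(P₁V₁) = -0.7636.
Path (b) isothermal: W = P₁V₁ ln(V₂/V₁) → W_b/(P₁V₁) = -1.442.
W_a / W_b = -0.7636 / -1.442 = 0.5295.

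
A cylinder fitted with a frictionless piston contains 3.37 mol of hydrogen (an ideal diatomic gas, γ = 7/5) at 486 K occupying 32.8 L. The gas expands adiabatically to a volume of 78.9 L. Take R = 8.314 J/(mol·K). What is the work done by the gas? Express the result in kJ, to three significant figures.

Adiabatic: TV^(γ−1) = const with γ = 7/5.
T₂ = T₁ (V₁/V₂)^(γ−1) = 486 × (32.8/78.9)^0.4 = 486 × 0.7039 = 342.1 K.
W_by = nCᵥ(T₁ − T₂) = (3.37)(20.79)(486 − 342.1) = 10079 J.

W ≈ 10.1 kJ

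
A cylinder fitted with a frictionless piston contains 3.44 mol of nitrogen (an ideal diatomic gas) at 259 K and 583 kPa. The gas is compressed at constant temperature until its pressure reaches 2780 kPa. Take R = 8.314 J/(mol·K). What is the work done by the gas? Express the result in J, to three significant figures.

W ≈ -11600 J

Isothermal process: W = nRT ln(V₂/V₁) = nRT ln(P₁/P₂).
W = (3.44)(8.314)(259) × ln(583/2780)
  = 7407 × ln(0.2097) = 7407 × -1.562
W_by_gas = -11571 J.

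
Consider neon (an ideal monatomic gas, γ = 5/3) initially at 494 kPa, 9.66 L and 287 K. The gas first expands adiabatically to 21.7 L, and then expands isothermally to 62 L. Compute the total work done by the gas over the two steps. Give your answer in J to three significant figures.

Step 1 (adiabatic): W = (P₁V₁ − P₂V₂)/(γ−1) = (4772 − 2782)/0.667 = 2985 J.
After step 1: P = 128.2 kPa, V = 21.7 L, T = 167.3 K.
Step 2 (isothermal): W = P₁V₁ ln(V₂/V₁) = (2782) ln(62/21.7) = 2921 J.
W_total = 2985 + 2921 = 5906 J.

W_total ≈ 5910 J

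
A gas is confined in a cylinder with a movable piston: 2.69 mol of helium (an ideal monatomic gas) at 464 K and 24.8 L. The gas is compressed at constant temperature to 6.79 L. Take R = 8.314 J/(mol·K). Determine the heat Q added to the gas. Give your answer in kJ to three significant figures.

Isothermal ⇒ ΔU = 0, so Q = W = nRT ln(V₂/V₁).
Q = (2.69)(8.314)(464) ln(6.79/24.8) = 10377 × -1.295 = -13443 J.

Q ≈ -13.4 kJ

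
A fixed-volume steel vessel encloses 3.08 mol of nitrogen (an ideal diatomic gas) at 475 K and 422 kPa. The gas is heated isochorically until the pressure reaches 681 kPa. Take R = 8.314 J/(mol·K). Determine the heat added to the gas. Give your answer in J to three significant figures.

Constant volume ⇒ W = 0, so Q = ΔU = nCᵥΔT with Cᵥ = 5R/2 = 20.79 J/(mol·K).
At constant V, T₂/T₁ = P₂/P₁ ⇒ ΔT = T₁(P₂/P₁ − 1) = 475·(681/422 − 1) = 291.5 K.
ΔU = (3.08)(20.79)(291.5) = 18663 J.

Q ≈ 18700 J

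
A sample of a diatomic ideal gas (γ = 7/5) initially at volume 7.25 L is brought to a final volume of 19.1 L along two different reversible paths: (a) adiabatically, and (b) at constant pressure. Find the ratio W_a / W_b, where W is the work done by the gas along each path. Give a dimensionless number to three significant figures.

Path (a) adiabatic: W = P₁V₁(1 − (V₁/V₂)^(γ−1))/(γ−1) → W_a/(P₁V₁) = 0.8031.
Path (b) isobaric: W = P₁(V₂ − V₁) → W_b/(P₁V₁) = 1.634.
W_a / W_b = 0.8031 / 1.634 = 0.4913.

W_a / W_b ≈ 0.491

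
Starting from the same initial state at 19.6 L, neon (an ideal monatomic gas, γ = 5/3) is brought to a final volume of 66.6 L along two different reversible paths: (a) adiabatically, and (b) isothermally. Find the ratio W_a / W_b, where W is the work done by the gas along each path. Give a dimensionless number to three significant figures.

W_a / W_b ≈ 0.684

Path (a) adiabatic: W = P₁V₁(1 − (V₁/V₂)^(γ−1))/(γ−1) → W_a/(P₁V₁) = 0.8363.
Path (b) isothermal: W = P₁V₁ ln(V₂/V₁) → W_b/(P₁V₁) = 1.223.
W_a / W_b = 0.8363 / 1.223 = 0.6837.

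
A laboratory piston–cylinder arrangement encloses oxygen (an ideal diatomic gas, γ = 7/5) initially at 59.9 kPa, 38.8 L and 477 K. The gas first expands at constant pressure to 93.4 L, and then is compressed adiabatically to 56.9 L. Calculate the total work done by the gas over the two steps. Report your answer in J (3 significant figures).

W_total ≈ 204 J

Step 1 (isobaric): W = PΔV = (59.9 kPa)(93.4 − 38.8 L) = 3271 J.
After step 1: P = 59.9 kPa, V = 93.4 L, T = 1148 K.
Step 2 (adiabatic): W = (P₁V₁ − P₂V₂)/(γ−1) = (5595 − 6821)/0.4 = -3067 J.
W_total = 3271 − 3067 = 203.9 J.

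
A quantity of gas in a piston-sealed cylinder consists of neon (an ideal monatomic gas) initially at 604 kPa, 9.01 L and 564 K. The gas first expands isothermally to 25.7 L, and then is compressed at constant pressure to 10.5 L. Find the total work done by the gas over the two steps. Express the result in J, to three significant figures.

W_total ≈ 2490 J

Step 1 (isothermal): W = P₁V₁ ln(V₂/V₁) = (5442) ln(25.7/9.01) = 5704 J.
After step 1: P = 211.8 kPa, V = 25.7 L, T = 564 K.
Step 2 (isobaric): W = PΔV = (211.8 kPa)(10.5 − 25.7 L) = -3219 J.
W_total = 5704 − 3219 = 2485 J.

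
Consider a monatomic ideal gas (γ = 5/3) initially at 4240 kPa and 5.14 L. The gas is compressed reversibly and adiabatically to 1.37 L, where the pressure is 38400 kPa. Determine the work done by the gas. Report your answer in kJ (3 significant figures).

Adiabatic: W = (P₁V₁ − P₂V₂)/(γ − 1) with γ = 5/3.
P₁V₁ = 21794 J, P₂V₂ = 52608 J.
W = (21794 − 52608) / 0.6667 = -46222 J.

W ≈ -46.2 kJ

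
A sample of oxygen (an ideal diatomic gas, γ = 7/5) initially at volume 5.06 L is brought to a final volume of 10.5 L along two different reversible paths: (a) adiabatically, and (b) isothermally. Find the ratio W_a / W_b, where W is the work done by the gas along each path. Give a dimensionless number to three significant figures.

W_a / W_b ≈ 0.867

Path (a) adiabatic: W = P₁V₁(1 − (V₁/V₂)^(γ−1))/(γ−1) → W_a/(P₁V₁) = 0.6331.
Path (b) isothermal: W = P₁V₁ ln(V₂/V₁) → W_b/(P₁V₁) = 0.73.
W_a / W_b = 0.6331 / 0.73 = 0.8672.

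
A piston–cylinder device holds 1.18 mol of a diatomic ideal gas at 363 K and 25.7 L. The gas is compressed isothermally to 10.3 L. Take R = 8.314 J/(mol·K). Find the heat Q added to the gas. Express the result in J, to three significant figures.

Q ≈ -3260 J

Isothermal ⇒ ΔU = 0, so Q = W = nRT ln(V₂/V₁).
Q = (1.18)(8.314)(363) ln(10.3/25.7) = 3561 × -0.9143 = -3256 J.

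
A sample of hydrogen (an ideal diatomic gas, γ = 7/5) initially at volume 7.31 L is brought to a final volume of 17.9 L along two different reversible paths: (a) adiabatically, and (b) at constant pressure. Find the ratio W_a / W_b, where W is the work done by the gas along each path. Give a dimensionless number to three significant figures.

Path (a) adiabatic: W = P₁V₁(1 − (V₁/V₂)^(γ−1))/(γ−1) → W_a/(P₁V₁) = 0.7527.
Path (b) isobaric: W = P₁(V₂ − V₁) → W_b/(P₁V₁) = 1.449.
W_a / W_b = 0.7527 / 1.449 = 0.5196.

W_a / W_b ≈ 0.520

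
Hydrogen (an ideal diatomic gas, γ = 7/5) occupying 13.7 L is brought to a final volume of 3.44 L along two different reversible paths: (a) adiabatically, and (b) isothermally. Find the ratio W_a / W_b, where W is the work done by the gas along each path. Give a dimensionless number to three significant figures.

Path (a) adiabatic: W = P₁V₁(1 − (V₁/V₂)^(γ−1))/(γ−1) → W_a/(P₁V₁) = -1.845.
Path (b) isothermal: W = P₁V₁ ln(V₂/V₁) → W_b/(P₁V₁) = -1.382.
W_a / W_b = -1.845 / -1.382 = 1.335.

W_a / W_b ≈ 1.34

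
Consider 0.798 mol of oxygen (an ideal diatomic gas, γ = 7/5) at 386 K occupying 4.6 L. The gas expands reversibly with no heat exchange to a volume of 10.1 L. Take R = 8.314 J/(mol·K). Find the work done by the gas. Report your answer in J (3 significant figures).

W ≈ 1730 J

Adiabatic: TV^(γ−1) = const with γ = 7/5.
T₂ = T₁ (V₁/V₂)^(γ−1) = 386 × (4.6/10.1)^0.4 = 386 × 0.7301 = 281.8 K.
W_by = nCᵥ(T₁ − T₂) = (0.798)(20.79)(386 − 281.8) = 1728 J.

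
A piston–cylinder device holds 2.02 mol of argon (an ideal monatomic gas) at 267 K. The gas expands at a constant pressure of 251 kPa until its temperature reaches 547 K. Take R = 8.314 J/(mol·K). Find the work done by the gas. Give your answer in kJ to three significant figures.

Isobaric: W = P ΔV = nR ΔT.
W = (2.02)(8.314)(547 − 267) = 4702 J.

W ≈ 4.70 kJ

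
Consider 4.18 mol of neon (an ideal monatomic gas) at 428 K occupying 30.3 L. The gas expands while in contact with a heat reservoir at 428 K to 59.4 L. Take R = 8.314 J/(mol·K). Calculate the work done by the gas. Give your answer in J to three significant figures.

Isothermal: W = nRT ln(V₂/V₁).
W = (4.18)(8.314)(428) × ln(59.4/30.3)
  = 14874 × 0.6731
W_by_gas = 10012 J.

W ≈ 10000 J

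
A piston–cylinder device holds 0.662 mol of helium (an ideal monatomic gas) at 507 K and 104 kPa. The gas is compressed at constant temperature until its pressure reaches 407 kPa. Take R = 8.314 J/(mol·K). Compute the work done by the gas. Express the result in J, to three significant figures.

W ≈ -3810 J

Isothermal process: W = nRT ln(V₂/V₁) = nRT ln(P₁/P₂).
W = (0.662)(8.314)(507) × ln(104/407)
  = 2790 × ln(0.2555) = 2790 × -1.364
W_by_gas = -3807 J.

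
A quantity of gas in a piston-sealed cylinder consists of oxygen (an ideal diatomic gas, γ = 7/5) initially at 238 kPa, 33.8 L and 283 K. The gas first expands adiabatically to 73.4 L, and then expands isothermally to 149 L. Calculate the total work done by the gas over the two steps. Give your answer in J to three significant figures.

W_total ≈ 9540 J

Step 1 (adiabatic): W = (P₁V₁ − P₂V₂)/(γ−1) = (8044 − 5899)/0.4 = 5363 J.
After step 1: P = 80.37 kPa, V = 73.4 L, T = 207.5 K.
Step 2 (isothermal): W = P₁V₁ ln(V₂/V₁) = (5899) ln(149/73.4) = 4177 J.
W_total = 5363 + 4177 = 9540 J.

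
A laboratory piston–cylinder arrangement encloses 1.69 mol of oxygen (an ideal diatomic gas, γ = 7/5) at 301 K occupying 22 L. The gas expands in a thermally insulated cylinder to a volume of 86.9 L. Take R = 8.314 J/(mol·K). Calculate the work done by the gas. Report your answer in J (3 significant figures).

W ≈ 4470 J

Adiabatic: TV^(γ−1) = const with γ = 7/5.
T₂ = T₁ (V₁/V₂)^(γ−1) = 301 × (22/86.9)^0.4 = 301 × 0.5772 = 173.8 K.
W_by = nCᵥ(T₁ − T₂) = (1.69)(20.79)(301 − 173.8) = 4470 J.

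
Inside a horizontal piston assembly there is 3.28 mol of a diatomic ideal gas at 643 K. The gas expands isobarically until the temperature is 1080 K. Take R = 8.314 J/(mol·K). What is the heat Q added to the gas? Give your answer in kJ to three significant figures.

Q ≈ 41.7 kJ

Isobaric: W = nRΔT = (3.28)(8.314)(437) = 11917 J.
ΔU = nCᵥΔT with Cᵥ = 5R/2: ΔU = (3.28)(20.79)(437) = 29792 J.
Q = ΔU + W = 29792 + 11917 = 41709 J.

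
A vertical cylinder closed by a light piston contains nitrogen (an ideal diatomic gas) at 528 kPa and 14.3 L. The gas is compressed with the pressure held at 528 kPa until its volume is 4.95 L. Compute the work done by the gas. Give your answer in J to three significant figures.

Isobaric: W = P ΔV.
W = (528 kPa)(4.95 − 14.3 L) = (528)(-9.35) = -4937 J.

W ≈ -4940 J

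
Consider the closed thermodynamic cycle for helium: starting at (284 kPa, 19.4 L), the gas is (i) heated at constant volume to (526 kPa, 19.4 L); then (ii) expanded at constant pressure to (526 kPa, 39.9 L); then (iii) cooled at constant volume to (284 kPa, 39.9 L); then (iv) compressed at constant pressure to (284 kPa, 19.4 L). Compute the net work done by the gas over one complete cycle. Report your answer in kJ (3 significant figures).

Constant-volume legs do no work.
W(ii) = (526)(39.9 − 19.4) = 10783 J; W(iv) = (284)(19.4 − 39.9) = -5822 J.
W_net = 10783 − 5822 = 4961 J (the clockwise enclosed area).

W_net ≈ 4.96 kJ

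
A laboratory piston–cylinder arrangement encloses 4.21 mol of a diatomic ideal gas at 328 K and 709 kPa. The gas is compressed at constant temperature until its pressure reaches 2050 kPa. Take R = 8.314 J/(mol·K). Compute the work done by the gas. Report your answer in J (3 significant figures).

W ≈ -12200 J

Isothermal process: W = nRT ln(V₂/V₁) = nRT ln(P₁/P₂).
W = (4.21)(8.314)(328) × ln(709/2050)
  = 11481 × ln(0.3459) = 11481 × -1.062
W_by_gas = -12189 J.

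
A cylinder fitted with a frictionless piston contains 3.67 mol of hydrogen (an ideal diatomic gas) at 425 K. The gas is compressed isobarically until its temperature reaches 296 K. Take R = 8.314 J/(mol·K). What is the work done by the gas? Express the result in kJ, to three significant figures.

Isobaric: W = P ΔV = nR ΔT.
W = (3.67)(8.314)(296 − 425) = -3936 J.

W ≈ -3.94 kJ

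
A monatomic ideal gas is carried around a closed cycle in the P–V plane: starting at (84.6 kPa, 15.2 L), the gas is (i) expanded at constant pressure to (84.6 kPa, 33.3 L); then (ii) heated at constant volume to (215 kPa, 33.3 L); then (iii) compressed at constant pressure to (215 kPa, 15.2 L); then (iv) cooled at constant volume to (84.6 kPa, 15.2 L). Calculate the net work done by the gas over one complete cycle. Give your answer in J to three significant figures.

W_net ≈ -2360 J

Constant-volume legs do no work.
W(i) = (84.6)(33.3 − 15.2) = 1531 J; W(iii) = (215)(15.2 − 33.3) = -3891 J.
W_net = 1531 − 3891 = -2360 J (the counter-clockwise enclosed area).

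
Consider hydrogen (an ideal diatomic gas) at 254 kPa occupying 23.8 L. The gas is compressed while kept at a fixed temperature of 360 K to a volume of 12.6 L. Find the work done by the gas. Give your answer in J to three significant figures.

W ≈ -3840 J

Isothermal: W = nRT ln(V₂/V₁) = P₁V₁ ln(V₂/V₁).
P₁V₁ = (254 kPa)(23.8 L) = 6045 J.
W = 6045 × ln(12.6/23.8) = 6045 × -0.636
W_by_gas = -3845 J.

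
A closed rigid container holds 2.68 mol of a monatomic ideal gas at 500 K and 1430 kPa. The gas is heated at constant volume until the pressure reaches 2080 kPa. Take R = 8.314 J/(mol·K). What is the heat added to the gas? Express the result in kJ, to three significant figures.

Q ≈ 7.60 kJ

Constant volume ⇒ W = 0, so Q = ΔU = nCᵥΔT with Cᵥ = 3R/2 = 12.47 J/(mol·K).
At constant V, T₂/T₁ = P₂/P₁ ⇒ ΔT = T₁(P₂/P₁ − 1) = 500·(2080/1430 − 1) = 227.3 K.
ΔU = (2.68)(12.47)(227.3) = 7596 J.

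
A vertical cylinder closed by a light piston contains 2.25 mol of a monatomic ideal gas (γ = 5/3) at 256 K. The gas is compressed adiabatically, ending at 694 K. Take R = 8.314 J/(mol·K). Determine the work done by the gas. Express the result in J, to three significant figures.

Adiabatic ⇒ Q = 0, so W_by = −ΔU = nCᵥ(T₁ − T₂).
Cᵥ = 3R/2 = 12.47 J/(mol·K).
W = (2.25)(12.47)(256 − 694) = -12290 J.

W ≈ -12300 J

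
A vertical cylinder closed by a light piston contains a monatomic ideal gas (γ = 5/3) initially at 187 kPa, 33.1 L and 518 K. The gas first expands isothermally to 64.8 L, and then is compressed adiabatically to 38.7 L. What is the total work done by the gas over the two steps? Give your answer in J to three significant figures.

Step 1 (isothermal): W = P₁V₁ ln(V₂/V₁) = (6190) ln(64.8/33.1) = 4158 J.
After step 1: P = 95.52 kPa, V = 64.8 L, T = 518 K.
Step 2 (adiabatic): W = (P₁V₁ − P₂V₂)/(γ−1) = (6190 − 8728)/0.667 = -3807 J.
W_total = 4158 − 3807 = 350.7 J.

W_total ≈ 351 J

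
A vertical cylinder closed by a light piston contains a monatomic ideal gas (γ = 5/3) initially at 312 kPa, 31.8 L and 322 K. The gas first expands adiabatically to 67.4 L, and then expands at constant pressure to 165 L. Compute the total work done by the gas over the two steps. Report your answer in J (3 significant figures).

W_total ≈ 14600 J

Step 1 (adiabatic): W = (P₁V₁ − P₂V₂)/(γ−1) = (9922 − 6013)/0.667 = 5863 J.
After step 1: P = 89.21 kPa, V = 67.4 L, T = 195.1 K.
Step 2 (isobaric): W = PΔV = (89.21 kPa)(165 − 67.4 L) = 8707 J.
W_total = 5863 + 8707 = 14570 J.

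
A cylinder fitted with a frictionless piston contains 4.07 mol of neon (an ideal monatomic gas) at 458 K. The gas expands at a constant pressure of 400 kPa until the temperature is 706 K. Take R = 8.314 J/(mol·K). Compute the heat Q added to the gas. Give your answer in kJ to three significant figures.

Q ≈ 21.0 kJ

Isobaric: W = nRΔT = (4.07)(8.314)(248) = 8392 J.
ΔU = nCᵥΔT with Cᵥ = 3R/2: ΔU = (4.07)(12.47)(248) = 12588 J.
Q = ΔU + W = 12588 + 8392 = 20980 J.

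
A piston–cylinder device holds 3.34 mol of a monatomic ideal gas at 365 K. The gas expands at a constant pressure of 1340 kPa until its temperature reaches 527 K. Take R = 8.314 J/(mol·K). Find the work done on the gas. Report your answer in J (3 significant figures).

W ≈ -4500 J

Isobaric: W = P ΔV = nR ΔT.
W = (3.34)(8.314)(527 − 365) = 4499 J.
Work on gas = −W_by = -4499 J.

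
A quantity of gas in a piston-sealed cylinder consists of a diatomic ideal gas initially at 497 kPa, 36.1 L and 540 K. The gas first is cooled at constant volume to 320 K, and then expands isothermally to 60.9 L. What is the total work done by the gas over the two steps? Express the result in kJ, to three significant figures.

Step 1 (isochoric): W = 0 (constant volume).
After step 1: P = 294.5 kPa (V unchanged).
Step 2 (isothermal): W = P₁V₁ ln(V₂/V₁) = (10632) ln(60.9/36.1) = 5560 J.
W_total = 0 + 5560 = 5560 J.

W_total ≈ 5.56 kJ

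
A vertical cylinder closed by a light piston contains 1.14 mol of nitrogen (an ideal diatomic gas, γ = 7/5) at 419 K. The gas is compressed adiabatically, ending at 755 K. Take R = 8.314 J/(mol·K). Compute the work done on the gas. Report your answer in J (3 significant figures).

W ≈ 7960 J

Adiabatic ⇒ Q = 0, so W_by = −ΔU = nCᵥ(T₁ − T₂).
Cᵥ = 5R/2 = 20.79 J/(mol·K).
W = (1.14)(20.79)(419 − 755) = -7961 J.
Work on gas = −W_by = 7961 J.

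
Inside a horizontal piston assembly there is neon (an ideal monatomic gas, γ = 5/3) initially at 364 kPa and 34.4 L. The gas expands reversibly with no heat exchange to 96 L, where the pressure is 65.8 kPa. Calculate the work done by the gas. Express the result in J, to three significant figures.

W ≈ 9310 J

Adiabatic: W = (P₁V₁ − P₂V₂)/(γ − 1) with γ = 5/3.
P₁V₁ = 12522 J, P₂V₂ = 6317 J.
W = (12522 − 6317) / 0.6667 = 9307 J.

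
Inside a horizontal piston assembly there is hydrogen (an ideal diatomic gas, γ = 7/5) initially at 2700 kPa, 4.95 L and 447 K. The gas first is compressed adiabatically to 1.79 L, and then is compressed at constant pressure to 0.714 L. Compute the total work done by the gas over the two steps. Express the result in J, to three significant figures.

W_total ≈ -28800 J

Step 1 (adiabatic): W = (P₁V₁ − P₂V₂)/(γ−1) = (13365 − 20076)/0.4 = -16777 J.
After step 1: P = 11215 kPa, V = 1.79 L, T = 671.4 K.
Step 2 (isobaric): W = PΔV = (11215 kPa)(0.714 − 1.79 L) = -12068 J.
W_total = -16777 − 12068 = -28844 J.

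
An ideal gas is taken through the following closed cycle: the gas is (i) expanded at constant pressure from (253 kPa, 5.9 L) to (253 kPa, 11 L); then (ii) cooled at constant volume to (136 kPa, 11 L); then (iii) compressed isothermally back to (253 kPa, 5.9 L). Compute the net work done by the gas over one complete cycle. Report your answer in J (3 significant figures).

Leg (i): W = PΔV = (253)(11 − 5.9) = 1290 J.
Leg (ii): W = 0.
Leg (iii): W = PᵢVᵢ ln(V_f/Vᵢ) = (1496) ln(5.9/11) = -931.9 J.
W_net = 1290 − 931.9 = 358.4 J.

W_net ≈ 358 J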